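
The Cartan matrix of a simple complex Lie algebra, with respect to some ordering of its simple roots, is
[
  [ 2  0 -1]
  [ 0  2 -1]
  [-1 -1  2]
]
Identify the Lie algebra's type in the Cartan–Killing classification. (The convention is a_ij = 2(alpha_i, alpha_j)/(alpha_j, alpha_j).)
A_3

The matrix has rank 3 with 2's on the diagonal. Reading the off-diagonal entries as Dynkin edges (a single edge where a_ij = a_ji = -1; a double or triple edge where a_ij * a_ji = 2 or 3), the diagram is a chain of 3 nodes with single edges (A_3). One simple-root ordering that puts it in standard form is (alpha_1, alpha_3, alpha_2). So the algebra is type A_3, i.e. sl(4).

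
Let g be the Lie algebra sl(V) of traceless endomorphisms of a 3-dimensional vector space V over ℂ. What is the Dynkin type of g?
This is sl(3), which has dimension 3^2 - 1 = 8 and rank 3 - 1 = 2 (a Cartan subalgebra is the diagonal traceless matrices). In the classification of classical Lie algebras, the special linear algebra sl(n+1) has type A_n; here n = 2, so the Dynkin diagram is a chain of 2 nodes with single edges (A_2). Hence the type is A_2.

A_2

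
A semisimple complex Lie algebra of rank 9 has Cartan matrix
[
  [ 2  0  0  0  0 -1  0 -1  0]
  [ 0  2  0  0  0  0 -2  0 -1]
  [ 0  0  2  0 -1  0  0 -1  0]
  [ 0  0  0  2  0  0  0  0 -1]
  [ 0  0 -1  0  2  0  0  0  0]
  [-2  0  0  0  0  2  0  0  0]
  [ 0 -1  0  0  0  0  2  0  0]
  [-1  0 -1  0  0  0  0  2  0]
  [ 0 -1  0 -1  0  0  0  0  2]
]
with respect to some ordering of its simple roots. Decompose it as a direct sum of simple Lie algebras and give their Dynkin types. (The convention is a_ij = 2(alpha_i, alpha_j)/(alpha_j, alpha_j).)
B_4 + C_5

The diagram associated to this matrix has two connected components: the simple roots {alpha_2, alpha_4, alpha_7, alpha_9} form a chain of 4 nodes with a double edge at one end; the terminal node there is the unique short simple root (B_4), and {alpha_1, alpha_3, alpha_5, alpha_6, alpha_8} form a chain of 5 nodes with a double edge at one end; the terminal node there is the unique long simple root (C_5). A semisimple Lie algebra decomposes uniquely as the direct sum of simple ideals, one per connected component of its Dynkin diagram, so g ≅ B_4 ⊕ C_5 (dimension 36 + 55 = 91).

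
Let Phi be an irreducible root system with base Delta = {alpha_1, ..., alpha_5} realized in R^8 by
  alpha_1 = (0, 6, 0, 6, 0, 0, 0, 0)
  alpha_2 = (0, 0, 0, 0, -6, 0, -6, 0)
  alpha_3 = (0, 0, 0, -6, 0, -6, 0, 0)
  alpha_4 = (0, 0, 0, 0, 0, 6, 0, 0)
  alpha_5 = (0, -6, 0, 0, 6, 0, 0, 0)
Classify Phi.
Compute the Cartan integers a_ij = 2(alpha_i, alpha_j)/(alpha_j, alpha_j); the resulting 5x5 Cartan matrix is
[[2, 0, -1, 0, -1], [0, 2, 0, 0, -1], [-1, 0, 2, -2, 0], [0, 0, -1, 2, 0], [-1, -1, 0, 0, 2]].
The roots have two lengths (squared-length ratio 2:1); the short ones are alpha_{4}. The associated Dynkin diagram is a chain of 5 nodes with a double edge at one end; the terminal node there is the unique short simple root (B_5), so the type is B_5 (the algebra so(11)).

type B_5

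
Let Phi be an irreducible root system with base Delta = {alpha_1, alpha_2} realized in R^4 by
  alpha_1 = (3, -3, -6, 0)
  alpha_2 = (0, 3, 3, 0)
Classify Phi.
Compute the Cartan integers a_ij = 2(alpha_i, alpha_j)/(alpha_j, alpha_j); the resulting 2x2 Cartan matrix is
[[2, -3], [-1, 2]].
The roots have two lengths (squared-length ratio 3:1); the short ones are alpha_{2}. The associated Dynkin diagram is two nodes joined by a triple edge (G_2), so the type is G_2.

G2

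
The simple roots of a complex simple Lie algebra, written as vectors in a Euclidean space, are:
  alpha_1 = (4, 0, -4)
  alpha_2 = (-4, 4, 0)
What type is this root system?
A_2

Compute the Cartan integers a_ij = 2(alpha_i, alpha_j)/(alpha_j, alpha_j); the resulting 2x2 Cartan matrix is
[[2, -1], [-1, 2]].
All simple roots have the same length, so the diagram is simply laced. The associated Dynkin diagram is a chain of 2 nodes with single edges (A_2), so the type is A_2 (the algebra sl(3)).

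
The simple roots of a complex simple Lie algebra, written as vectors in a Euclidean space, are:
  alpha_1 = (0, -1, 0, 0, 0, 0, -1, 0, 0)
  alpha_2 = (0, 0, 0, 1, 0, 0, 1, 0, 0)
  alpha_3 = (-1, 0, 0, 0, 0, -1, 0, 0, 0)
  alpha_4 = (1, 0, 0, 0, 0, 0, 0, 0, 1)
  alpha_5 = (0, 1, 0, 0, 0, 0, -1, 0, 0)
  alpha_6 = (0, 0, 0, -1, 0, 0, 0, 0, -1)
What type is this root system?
Compute the Cartan integers a_ij = 2(alpha_i, alpha_j)/(alpha_j, alpha_j); the resulting 6x6 Cartan matrix is
[[2, -1, 0, 0, 0, 0], [-1, 2, 0, 0, -1, -1], [0, 0, 2, -1, 0, 0], [0, 0, -1, 2, 0, -1], [0, -1, 0, 0, 2, 0], [0, -1, 0, -1, 0, 2]].
All simple roots have the same length, so the diagram is simply laced. The associated Dynkin diagram is a chain of 4 nodes with a fork of two nodes at one end (D_6), so the type is D_6 (the algebra so(12)).

D6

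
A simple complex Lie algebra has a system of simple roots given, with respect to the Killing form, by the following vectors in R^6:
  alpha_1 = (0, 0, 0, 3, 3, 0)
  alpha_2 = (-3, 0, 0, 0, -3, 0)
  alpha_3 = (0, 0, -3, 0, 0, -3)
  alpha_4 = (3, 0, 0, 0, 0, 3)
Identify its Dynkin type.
A4

Compute the Cartan integers a_ij = 2(alpha_i, alpha_j)/(alpha_j, alpha_j); the resulting 4x4 Cartan matrix is
[[2, -1, 0, 0], [-1, 2, 0, -1], [0, 0, 2, -1], [0, -1, -1, 2]].
All simple roots have the same length, so the diagram is simply laced. The associated Dynkin diagram is a chain of 4 nodes with single edges (A_4), so the type is A_4 (the algebra sl(5)).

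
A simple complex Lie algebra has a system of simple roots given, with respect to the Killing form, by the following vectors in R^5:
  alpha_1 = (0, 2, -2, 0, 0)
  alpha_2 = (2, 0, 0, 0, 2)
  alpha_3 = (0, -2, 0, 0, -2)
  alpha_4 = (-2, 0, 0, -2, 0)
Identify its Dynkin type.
A_4 (sl(5))

Compute the Cartan integers a_ij = 2(alpha_i, alpha_j)/(alpha_j, alpha_j); the resulting 4x4 Cartan matrix is
[[2, 0, -1, 0], [0, 2, -1, -1], [-1, -1, 2, 0], [0, -1, 0, 2]].
All simple roots have the same length, so the diagram is simply laced. The associated Dynkin diagram is a chain of 4 nodes with single edges (A_4), so the type is A_4 (the algebra sl(5)).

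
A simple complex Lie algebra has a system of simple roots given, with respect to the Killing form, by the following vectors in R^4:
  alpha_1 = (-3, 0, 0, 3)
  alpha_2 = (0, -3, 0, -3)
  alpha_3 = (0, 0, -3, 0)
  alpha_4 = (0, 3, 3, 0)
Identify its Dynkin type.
Compute the Cartan integers a_ij = 2(alpha_i, alpha_j)/(alpha_j, alpha_j); the resulting 4x4 Cartan matrix is
[[2, -1, 0, 0], [-1, 2, 0, -1], [0, 0, 2, -1], [0, -1, -2, 2]].
The roots have two lengths (squared-length ratio 2:1); the short ones are alpha_{3}. The associated Dynkin diagram is a chain of 4 nodes with a double edge at one end; the terminal node there is the unique short simple root (B_4), so the type is B_4 (the algebra so(9)).

B_4 (so(9))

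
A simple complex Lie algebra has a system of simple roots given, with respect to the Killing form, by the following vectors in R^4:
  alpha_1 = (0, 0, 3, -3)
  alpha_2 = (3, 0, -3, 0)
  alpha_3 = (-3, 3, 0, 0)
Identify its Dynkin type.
Compute the Cartan integers a_ij = 2(alpha_i, alpha_j)/(alpha_j, alpha_j); the resulting 3x3 Cartan matrix is
[[2, -1, 0], [-1, 2, -1], [0, -1, 2]].
All simple roots have the same length, so the diagram is simply laced. The associated Dynkin diagram is a chain of 3 nodes with single edges (A_3), so the type is A_3 (the algebra sl(4)).

A3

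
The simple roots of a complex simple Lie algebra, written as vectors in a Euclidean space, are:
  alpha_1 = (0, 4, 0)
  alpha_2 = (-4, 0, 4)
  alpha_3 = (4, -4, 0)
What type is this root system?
B3

Compute the Cartan integers a_ij = 2(alpha_i, alpha_j)/(alpha_j, alpha_j); the resulting 3x3 Cartan matrix is
[[2, 0, -1], [0, 2, -1], [-2, -1, 2]].
The roots have two lengths (squared-length ratio 2:1); the short ones are alpha_{1}. The associated Dynkin diagram is a chain of 3 nodes with a double edge at one end; the terminal node there is the unique short simple root (B_3), so the type is B_3 (the algebra so(7)).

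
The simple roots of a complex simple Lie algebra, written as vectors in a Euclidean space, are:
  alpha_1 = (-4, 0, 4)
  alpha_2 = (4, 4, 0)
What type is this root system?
type A_2

Compute the Cartan integers a_ij = 2(alpha_i, alpha_j)/(alpha_j, alpha_j); the resulting 2x2 Cartan matrix is
[[2, -1], [-1, 2]].
All simple roots have the same length, so the diagram is simply laced. The associated Dynkin diagram is a chain of 2 nodes with single edges (A_2), so the type is A_2 (the algebra sl(3)).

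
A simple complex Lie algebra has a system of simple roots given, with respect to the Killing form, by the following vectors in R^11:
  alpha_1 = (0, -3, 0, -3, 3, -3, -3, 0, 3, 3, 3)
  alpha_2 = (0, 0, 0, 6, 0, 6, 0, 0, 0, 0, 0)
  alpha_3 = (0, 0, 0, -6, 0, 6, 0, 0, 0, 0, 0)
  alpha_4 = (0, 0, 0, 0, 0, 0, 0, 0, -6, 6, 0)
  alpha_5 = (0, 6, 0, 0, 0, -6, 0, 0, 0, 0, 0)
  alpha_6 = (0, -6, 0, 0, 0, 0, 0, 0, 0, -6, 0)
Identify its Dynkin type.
E_6

Compute the Cartan integers a_ij = 2(alpha_i, alpha_j)/(alpha_j, alpha_j); the resulting 6x6 Cartan matrix is
[[2, -1, 0, 0, 0, 0], [-1, 2, 0, 0, -1, 0], [0, 0, 2, 0, -1, 0], [0, 0, 0, 2, 0, -1], [0, -1, -1, 0, 2, -1], [0, 0, 0, -1, -1, 2]].
All simple roots have the same length, so the diagram is simply laced. The associated Dynkin diagram is a chain of 5 nodes with one extra node attached to the third node from one end (E_6), so the type is E_6.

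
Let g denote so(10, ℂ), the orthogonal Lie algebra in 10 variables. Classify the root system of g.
D_5 (so(10))

This is so(10) with 10 even, which has dimension 10(10-1)/2 = 45 and rank 10/2 = 5. In the classification of classical Lie algebras, the orthogonal algebra so(2n) in an even number of variables has type D_n; here n = 5, so the Dynkin diagram is a chain of 3 nodes with a fork of two nodes at one end (D_5). Hence the type is D_5.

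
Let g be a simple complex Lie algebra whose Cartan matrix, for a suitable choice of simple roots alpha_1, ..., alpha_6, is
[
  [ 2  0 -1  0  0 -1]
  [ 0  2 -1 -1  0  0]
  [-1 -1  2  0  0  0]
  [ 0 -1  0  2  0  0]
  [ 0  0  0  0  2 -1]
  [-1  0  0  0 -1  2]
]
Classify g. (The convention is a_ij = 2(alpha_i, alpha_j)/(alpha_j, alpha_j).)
The matrix has rank 6 with 2's on the diagonal. Reading the off-diagonal entries as Dynkin edges (a single edge where a_ij = a_ji = -1; a double or triple edge where a_ij * a_ji = 2 or 3), the diagram is a chain of 6 nodes with single edges (A_6). One simple-root ordering that puts it in standard form is (alpha_4, alpha_2, alpha_3, alpha_1, alpha_6, alpha_5). So the algebra is type A_6, i.e. sl(7).

A_6 (sl(7))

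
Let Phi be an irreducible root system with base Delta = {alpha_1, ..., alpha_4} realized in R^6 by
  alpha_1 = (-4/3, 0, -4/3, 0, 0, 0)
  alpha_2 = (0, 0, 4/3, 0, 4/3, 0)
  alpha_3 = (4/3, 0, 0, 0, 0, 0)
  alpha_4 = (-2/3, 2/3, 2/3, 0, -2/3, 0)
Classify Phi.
Compute the Cartan integers a_ij = 2(alpha_i, alpha_j)/(alpha_j, alpha_j); the resulting 4x4 Cartan matrix is
[[2, -1, -2, 0], [-1, 2, 0, 0], [-1, 0, 2, -1], [0, 0, -1, 2]].
The roots have two lengths (squared-length ratio 2:1); the short ones are alpha_{3,4}. The associated Dynkin diagram is a chain of 4 nodes with a double edge between the middle two (F_4), so the type is F_4.

F4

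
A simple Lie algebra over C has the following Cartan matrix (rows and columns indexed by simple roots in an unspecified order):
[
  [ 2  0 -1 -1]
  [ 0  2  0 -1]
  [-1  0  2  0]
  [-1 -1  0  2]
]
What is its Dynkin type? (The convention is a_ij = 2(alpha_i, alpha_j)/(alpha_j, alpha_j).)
A_4 (sl(5))

The matrix has rank 4 with 2's on the diagonal. Reading the off-diagonal entries as Dynkin edges (a single edge where a_ij = a_ji = -1; a double or triple edge where a_ij * a_ji = 2 or 3), the diagram is a chain of 4 nodes with single edges (A_4). One simple-root ordering that puts it in standard form is (alpha_2, alpha_4, alpha_1, alpha_3). So the algebra is type A_4, i.e. sl(5).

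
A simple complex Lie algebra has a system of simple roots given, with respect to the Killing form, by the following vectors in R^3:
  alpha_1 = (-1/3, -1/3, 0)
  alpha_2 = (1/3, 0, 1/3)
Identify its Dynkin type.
Compute the Cartan integers a_ij = 2(alpha_i, alpha_j)/(alpha_j, alpha_j); the resulting 2x2 Cartan matrix is
[[2, -1], [-1, 2]].
All simple roots have the same length, so the diagram is simply laced. The associated Dynkin diagram is a chain of 2 nodes with single edges (A_2), so the type is A_2 (the algebra sl(3)).

type A_2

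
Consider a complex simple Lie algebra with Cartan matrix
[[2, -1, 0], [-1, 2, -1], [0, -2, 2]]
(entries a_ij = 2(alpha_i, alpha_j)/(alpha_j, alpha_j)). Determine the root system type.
C_3 (sp(6))

The matrix has rank 3 with 2's on the diagonal. Reading the off-diagonal entries as Dynkin edges (a single edge where a_ij = a_ji = -1; a double or triple edge where a_ij * a_ji = 2 or 3), the diagram is a chain of 3 nodes with a double edge at one end; the terminal node there is the unique long simple root (C_3). One simple-root ordering that puts it in standard form is (alpha_1, alpha_2, alpha_3). So the algebra is type C_3, i.e. sp(6).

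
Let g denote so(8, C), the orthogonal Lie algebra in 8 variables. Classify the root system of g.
This is so(8) with 8 even, which has dimension 8(8-1)/2 = 28 and rank 8/2 = 4. In the classification of classical Lie algebras, the orthogonal algebra so(2n) in an even number of variables has type D_n; here n = 4, so the Dynkin diagram is a chain of 2 nodes with a fork of two nodes at one end (D_4). Hence the type is D_4.

D_4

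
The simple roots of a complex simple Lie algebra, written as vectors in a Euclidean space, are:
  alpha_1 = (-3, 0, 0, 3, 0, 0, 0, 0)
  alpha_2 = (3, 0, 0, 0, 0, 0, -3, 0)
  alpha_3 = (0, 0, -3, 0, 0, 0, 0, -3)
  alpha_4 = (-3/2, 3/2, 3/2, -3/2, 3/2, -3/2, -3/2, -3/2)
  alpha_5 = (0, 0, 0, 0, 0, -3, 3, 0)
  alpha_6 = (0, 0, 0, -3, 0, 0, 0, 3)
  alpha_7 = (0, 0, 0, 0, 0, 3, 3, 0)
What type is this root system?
Compute the Cartan integers a_ij = 2(alpha_i, alpha_j)/(alpha_j, alpha_j); the resulting 7x7 Cartan matrix is
[[2, -1, 0, 0, 0, -1, 0], [-1, 2, 0, 0, -1, 0, -1], [0, 0, 2, 0, 0, -1, 0], [0, 0, 0, 2, 0, 0, -1], [0, -1, 0, 0, 2, 0, 0], [-1, 0, -1, 0, 0, 2, 0], [0, -1, 0, -1, 0, 0, 2]].
All simple roots have the same length, so the diagram is simply laced. The associated Dynkin diagram is a chain of 6 nodes with one extra node attached to the third node from one end (E_7), so the type is E_7.

E_7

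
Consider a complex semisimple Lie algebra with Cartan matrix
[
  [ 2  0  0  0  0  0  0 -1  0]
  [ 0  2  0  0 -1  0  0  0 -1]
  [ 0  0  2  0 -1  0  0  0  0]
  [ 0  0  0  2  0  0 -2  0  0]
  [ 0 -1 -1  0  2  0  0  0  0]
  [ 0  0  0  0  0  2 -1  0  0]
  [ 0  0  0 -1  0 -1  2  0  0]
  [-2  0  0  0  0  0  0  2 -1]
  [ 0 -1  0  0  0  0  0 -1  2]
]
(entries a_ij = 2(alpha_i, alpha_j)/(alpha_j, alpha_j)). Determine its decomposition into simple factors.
B_6 ⊕ C_3

The diagram associated to this matrix has two connected components: the simple roots {alpha_1, alpha_2, alpha_3, alpha_5, alpha_8, alpha_9} form a chain of 6 nodes with a double edge at one end; the terminal node there is the unique short simple root (B_6), and {alpha_4, alpha_6, alpha_7} form a chain of 3 nodes with a double edge at one end; the terminal node there is the unique long simple root (C_3). A semisimple Lie algebra decomposes uniquely as the direct sum of simple ideals, one per connected component of its Dynkin diagram, so g ≅ B_6 ⊕ C_3 (dimension 78 + 21 = 99).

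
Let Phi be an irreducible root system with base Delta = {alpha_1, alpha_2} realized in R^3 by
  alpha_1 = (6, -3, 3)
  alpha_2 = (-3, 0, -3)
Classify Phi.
type G_2

Compute the Cartan integers a_ij = 2(alpha_i, alpha_j)/(alpha_j, alpha_j); the resulting 2x2 Cartan matrix is
[[2, -3], [-1, 2]].
The roots have two lengths (squared-length ratio 3:1); the short ones are alpha_{2}. The associated Dynkin diagram is two nodes joined by a triple edge (G_2), so the type is G_2.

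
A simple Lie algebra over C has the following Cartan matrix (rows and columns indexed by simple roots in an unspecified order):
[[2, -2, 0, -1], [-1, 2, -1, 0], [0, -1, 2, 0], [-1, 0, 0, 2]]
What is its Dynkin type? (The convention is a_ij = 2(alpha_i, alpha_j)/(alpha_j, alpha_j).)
The matrix has rank 4 with 2's on the diagonal. Reading the off-diagonal entries as Dynkin edges (a single edge where a_ij = a_ji = -1; a double or triple edge where a_ij * a_ji = 2 or 3), the diagram is a chain of 4 nodes with a double edge between the middle two (F_4). One simple-root ordering that puts it in standard form is (alpha_4, alpha_1, alpha_2, alpha_3). So the algebra is type F_4.

type F_4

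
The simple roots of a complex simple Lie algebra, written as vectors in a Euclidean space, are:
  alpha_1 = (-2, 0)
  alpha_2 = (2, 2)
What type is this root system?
Compute the Cartan integers a_ij = 2(alpha_i, alpha_j)/(alpha_j, alpha_j); the resulting 2x2 Cartan matrix is
[[2, -1], [-2, 2]].
The roots have two lengths (squared-length ratio 2:1); the short ones are alpha_{1}. The associated Dynkin diagram is a chain of 2 nodes with a double edge at one end; the terminal node there is the unique short simple root (B_2), so the type is B_2 (the algebra so(5)).

B2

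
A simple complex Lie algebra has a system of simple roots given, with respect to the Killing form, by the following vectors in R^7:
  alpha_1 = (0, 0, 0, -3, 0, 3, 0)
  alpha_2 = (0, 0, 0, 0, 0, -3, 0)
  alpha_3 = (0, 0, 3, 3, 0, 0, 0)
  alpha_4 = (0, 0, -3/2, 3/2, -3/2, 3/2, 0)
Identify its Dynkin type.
F_4

Compute the Cartan integers a_ij = 2(alpha_i, alpha_j)/(alpha_j, alpha_j); the resulting 4x4 Cartan matrix is
[[2, -2, -1, 0], [-1, 2, 0, -1], [-1, 0, 2, 0], [0, -1, 0, 2]].
The roots have two lengths (squared-length ratio 2:1); the short ones are alpha_{2,4}. The associated Dynkin diagram is a chain of 4 nodes with a double edge between the middle two (F_4), so the type is F_4.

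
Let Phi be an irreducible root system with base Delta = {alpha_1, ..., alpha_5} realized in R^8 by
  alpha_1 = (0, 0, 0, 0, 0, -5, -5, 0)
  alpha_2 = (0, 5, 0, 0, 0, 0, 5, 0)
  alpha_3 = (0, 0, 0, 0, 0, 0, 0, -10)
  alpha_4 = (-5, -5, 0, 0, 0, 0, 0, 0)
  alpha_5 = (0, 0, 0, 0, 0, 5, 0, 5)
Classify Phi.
C_5 (sp(10))

Compute the Cartan integers a_ij = 2(alpha_i, alpha_j)/(alpha_j, alpha_j); the resulting 5x5 Cartan matrix is
[[2, -1, 0, 0, -1], [-1, 2, 0, -1, 0], [0, 0, 2, 0, -2], [0, -1, 0, 2, 0], [-1, 0, -1, 0, 2]].
The roots have two lengths (squared-length ratio 2:1); the short ones are alpha_{1,2,4,5}. The associated Dynkin diagram is a chain of 5 nodes with a double edge at one end; the terminal node there is the unique long simple root (C_5), so the type is C_5 (the algebra sp(10)).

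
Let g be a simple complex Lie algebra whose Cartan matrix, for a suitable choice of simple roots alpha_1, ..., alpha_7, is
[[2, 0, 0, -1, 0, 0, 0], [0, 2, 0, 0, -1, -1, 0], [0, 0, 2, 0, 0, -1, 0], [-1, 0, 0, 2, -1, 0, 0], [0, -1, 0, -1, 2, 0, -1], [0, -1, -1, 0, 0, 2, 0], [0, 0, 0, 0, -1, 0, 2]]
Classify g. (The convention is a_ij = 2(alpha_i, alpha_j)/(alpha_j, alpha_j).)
E_7

The matrix has rank 7 with 2's on the diagonal. Reading the off-diagonal entries as Dynkin edges (a single edge where a_ij = a_ji = -1; a double or triple edge where a_ij * a_ji = 2 or 3), the diagram is a chain of 6 nodes with one extra node attached to the third node from one end (E_7). One simple-root ordering that puts it in standard form is (alpha_1, alpha_7, alpha_4, alpha_5, alpha_2, alpha_6, alpha_3). So the algebra is type E_7.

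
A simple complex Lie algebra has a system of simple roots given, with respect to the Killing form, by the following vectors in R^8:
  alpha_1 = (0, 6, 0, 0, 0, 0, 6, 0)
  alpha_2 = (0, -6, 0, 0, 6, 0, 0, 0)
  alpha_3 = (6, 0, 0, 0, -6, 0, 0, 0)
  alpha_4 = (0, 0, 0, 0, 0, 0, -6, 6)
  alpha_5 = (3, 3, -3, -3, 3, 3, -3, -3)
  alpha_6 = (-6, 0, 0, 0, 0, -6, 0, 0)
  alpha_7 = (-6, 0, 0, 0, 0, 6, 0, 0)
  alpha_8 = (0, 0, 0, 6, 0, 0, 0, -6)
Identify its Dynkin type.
E_8

Compute the Cartan integers a_ij = 2(alpha_i, alpha_j)/(alpha_j, alpha_j); the resulting 8x8 Cartan matrix is
[[2, -1, 0, -1, 0, 0, 0, 0], [-1, 2, -1, 0, 0, 0, 0, 0], [0, -1, 2, 0, 0, -1, -1, 0], [-1, 0, 0, 2, 0, 0, 0, -1], [0, 0, 0, 0, 2, -1, 0, 0], [0, 0, -1, 0, -1, 2, 0, 0], [0, 0, -1, 0, 0, 0, 2, 0], [0, 0, 0, -1, 0, 0, 0, 2]].
All simple roots have the same length, so the diagram is simply laced. The associated Dynkin diagram is a chain of 7 nodes with one extra node attached to the third node from one end (E_8), so the type is E_8.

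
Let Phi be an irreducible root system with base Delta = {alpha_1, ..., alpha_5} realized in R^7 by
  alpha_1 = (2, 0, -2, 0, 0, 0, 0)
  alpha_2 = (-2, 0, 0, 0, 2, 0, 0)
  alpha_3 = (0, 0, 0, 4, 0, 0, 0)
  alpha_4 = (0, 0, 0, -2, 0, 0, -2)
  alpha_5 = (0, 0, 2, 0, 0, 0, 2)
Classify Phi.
C_5 (sp(10))

Compute the Cartan integers a_ij = 2(alpha_i, alpha_j)/(alpha_j, alpha_j); the resulting 5x5 Cartan matrix is
[[2, -1, 0, 0, -1], [-1, 2, 0, 0, 0], [0, 0, 2, -2, 0], [0, 0, -1, 2, -1], [-1, 0, 0, -1, 2]].
The roots have two lengths (squared-length ratio 2:1); the short ones are alpha_{1,2,4,5}. The associated Dynkin diagram is a chain of 5 nodes with a double edge at one end; the terminal node there is the unique long simple root (C_5), so the type is C_5 (the algebra sp(10)).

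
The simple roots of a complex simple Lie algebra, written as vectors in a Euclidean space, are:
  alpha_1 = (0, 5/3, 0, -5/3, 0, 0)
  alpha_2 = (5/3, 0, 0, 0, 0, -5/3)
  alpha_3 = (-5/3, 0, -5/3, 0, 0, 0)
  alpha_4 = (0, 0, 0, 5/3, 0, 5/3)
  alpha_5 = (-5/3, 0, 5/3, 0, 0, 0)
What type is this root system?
Compute the Cartan integers a_ij = 2(alpha_i, alpha_j)/(alpha_j, alpha_j); the resulting 5x5 Cartan matrix is
[[2, 0, 0, -1, 0], [0, 2, -1, -1, -1], [0, -1, 2, 0, 0], [-1, -1, 0, 2, 0], [0, -1, 0, 0, 2]].
All simple roots have the same length, so the diagram is simply laced. The associated Dynkin diagram is a chain of 3 nodes with a fork of two nodes at one end (D_5), so the type is D_5 (the algebra so(10)).

D_5 (so(10))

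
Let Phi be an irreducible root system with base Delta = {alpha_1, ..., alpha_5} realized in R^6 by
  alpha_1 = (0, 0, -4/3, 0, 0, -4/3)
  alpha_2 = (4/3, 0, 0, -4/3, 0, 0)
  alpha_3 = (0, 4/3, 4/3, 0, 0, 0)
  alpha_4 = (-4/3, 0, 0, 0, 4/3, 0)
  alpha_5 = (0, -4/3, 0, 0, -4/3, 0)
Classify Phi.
type A_5

Compute the Cartan integers a_ij = 2(alpha_i, alpha_j)/(alpha_j, alpha_j); the resulting 5x5 Cartan matrix is
[[2, 0, -1, 0, 0], [0, 2, 0, -1, 0], [-1, 0, 2, 0, -1], [0, -1, 0, 2, -1], [0, 0, -1, -1, 2]].
All simple roots have the same length, so the diagram is simply laced. The associated Dynkin diagram is a chain of 5 nodes with single edges (A_5), so the type is A_5 (the algebra sl(6)).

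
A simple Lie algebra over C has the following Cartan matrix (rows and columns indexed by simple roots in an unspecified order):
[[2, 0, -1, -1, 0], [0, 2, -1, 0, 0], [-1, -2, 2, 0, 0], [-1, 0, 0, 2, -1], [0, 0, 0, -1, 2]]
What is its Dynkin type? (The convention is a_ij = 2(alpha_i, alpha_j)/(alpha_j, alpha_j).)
The matrix has rank 5 with 2's on the diagonal. Reading the off-diagonal entries as Dynkin edges (a single edge where a_ij = a_ji = -1; a double or triple edge where a_ij * a_ji = 2 or 3), the diagram is a chain of 5 nodes with a double edge at one end; the terminal node there is the unique short simple root (B_5). One simple-root ordering that puts it in standard form is (alpha_5, alpha_4, alpha_1, alpha_3, alpha_2). So the algebra is type B_5, i.e. so(11).

B5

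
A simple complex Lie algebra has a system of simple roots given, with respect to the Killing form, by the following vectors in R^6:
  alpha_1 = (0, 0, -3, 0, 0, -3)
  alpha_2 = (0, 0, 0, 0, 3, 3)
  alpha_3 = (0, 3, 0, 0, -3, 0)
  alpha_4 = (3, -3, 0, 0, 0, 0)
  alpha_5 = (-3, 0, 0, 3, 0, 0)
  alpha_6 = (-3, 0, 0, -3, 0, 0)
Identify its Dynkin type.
Compute the Cartan integers a_ij = 2(alpha_i, alpha_j)/(alpha_j, alpha_j); the resulting 6x6 Cartan matrix is
[[2, -1, 0, 0, 0, 0], [-1, 2, -1, 0, 0, 0], [0, -1, 2, -1, 0, 0], [0, 0, -1, 2, -1, -1], [0, 0, 0, -1, 2, 0], [0, 0, 0, -1, 0, 2]].
All simple roots have the same length, so the diagram is simply laced. The associated Dynkin diagram is a chain of 4 nodes with a fork of two nodes at one end (D_6), so the type is D_6 (the algebra so(12)).

type D_6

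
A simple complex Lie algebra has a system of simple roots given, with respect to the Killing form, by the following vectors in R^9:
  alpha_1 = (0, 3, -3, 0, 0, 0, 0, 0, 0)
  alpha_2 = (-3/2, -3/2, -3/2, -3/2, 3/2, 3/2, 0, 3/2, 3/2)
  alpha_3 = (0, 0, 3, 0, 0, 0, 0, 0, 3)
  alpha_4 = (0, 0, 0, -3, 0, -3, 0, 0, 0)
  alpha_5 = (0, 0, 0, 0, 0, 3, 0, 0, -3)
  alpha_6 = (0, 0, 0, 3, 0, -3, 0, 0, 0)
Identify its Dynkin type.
Compute the Cartan integers a_ij = 2(alpha_i, alpha_j)/(alpha_j, alpha_j); the resulting 6x6 Cartan matrix is
[[2, 0, -1, 0, 0, 0], [0, 2, 0, 0, 0, -1], [-1, 0, 2, 0, -1, 0], [0, 0, 0, 2, -1, 0], [0, 0, -1, -1, 2, -1], [0, -1, 0, 0, -1, 2]].
All simple roots have the same length, so the diagram is simply laced. The associated Dynkin diagram is a chain of 5 nodes with one extra node attached to the third node from one end (E_6), so the type is E_6.

E_6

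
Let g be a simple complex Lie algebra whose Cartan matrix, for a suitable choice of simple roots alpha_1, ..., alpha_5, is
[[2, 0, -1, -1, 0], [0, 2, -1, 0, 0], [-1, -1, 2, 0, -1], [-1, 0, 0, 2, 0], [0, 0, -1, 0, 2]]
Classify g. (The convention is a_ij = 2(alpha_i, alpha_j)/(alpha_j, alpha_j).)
The matrix has rank 5 with 2's on the diagonal. Reading the off-diagonal entries as Dynkin edges (a single edge where a_ij = a_ji = -1; a double or triple edge where a_ij * a_ji = 2 or 3), the diagram is a chain of 3 nodes with a fork of two nodes at one end (D_5). One simple-root ordering that puts it in standard form is (alpha_4, alpha_1, alpha_3, alpha_5, alpha_2). So the algebra is type D_5, i.e. so(10).

D_5 (so(10))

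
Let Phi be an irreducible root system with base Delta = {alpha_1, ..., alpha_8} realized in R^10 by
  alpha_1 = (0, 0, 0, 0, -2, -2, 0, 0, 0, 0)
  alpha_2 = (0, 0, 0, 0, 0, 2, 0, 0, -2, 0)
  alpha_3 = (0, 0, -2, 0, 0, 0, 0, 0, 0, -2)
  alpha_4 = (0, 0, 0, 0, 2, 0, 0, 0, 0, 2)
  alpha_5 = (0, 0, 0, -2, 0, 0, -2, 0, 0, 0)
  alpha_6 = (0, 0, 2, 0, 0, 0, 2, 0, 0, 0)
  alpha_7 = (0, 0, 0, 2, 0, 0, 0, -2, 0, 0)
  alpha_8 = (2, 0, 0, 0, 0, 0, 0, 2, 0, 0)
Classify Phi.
type A_8

Compute the Cartan integers a_ij = 2(alpha_i, alpha_j)/(alpha_j, alpha_j); the resulting 8x8 Cartan matrix is
[[2, -1, 0, -1, 0, 0, 0, 0], [-1, 2, 0, 0, 0, 0, 0, 0], [0, 0, 2, -1, 0, -1, 0, 0], [-1, 0, -1, 2, 0, 0, 0, 0], [0, 0, 0, 0, 2, -1, -1, 0], [0, 0, -1, 0, -1, 2, 0, 0], [0, 0, 0, 0, -1, 0, 2, -1], [0, 0, 0, 0, 0, 0, -1, 2]].
All simple roots have the same length, so the diagram is simply laced. The associated Dynkin diagram is a chain of 8 nodes with single edges (A_8), so the type is A_8 (the algebra sl(9)).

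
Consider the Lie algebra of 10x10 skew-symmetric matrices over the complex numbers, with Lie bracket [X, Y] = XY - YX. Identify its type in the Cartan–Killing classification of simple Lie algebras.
D5

This is so(10) with 10 even, which has dimension 10(10-1)/2 = 45 and rank 10/2 = 5. In the classification of classical Lie algebras, the orthogonal algebra so(2n) in an even number of variables has type D_n; here n = 5, so the Dynkin diagram is a chain of 3 nodes with a fork of two nodes at one end (D_5). Hence the type is D_5.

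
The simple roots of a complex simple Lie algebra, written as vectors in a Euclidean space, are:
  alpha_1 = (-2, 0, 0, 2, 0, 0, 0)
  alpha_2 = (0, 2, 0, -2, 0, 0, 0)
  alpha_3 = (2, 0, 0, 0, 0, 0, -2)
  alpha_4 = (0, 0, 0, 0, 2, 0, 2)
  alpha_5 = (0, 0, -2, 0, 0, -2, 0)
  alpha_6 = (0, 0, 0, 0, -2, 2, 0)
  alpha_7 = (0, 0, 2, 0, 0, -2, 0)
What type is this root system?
Compute the Cartan integers a_ij = 2(alpha_i, alpha_j)/(alpha_j, alpha_j); the resulting 7x7 Cartan matrix is
[[2, -1, -1, 0, 0, 0, 0], [-1, 2, 0, 0, 0, 0, 0], [-1, 0, 2, -1, 0, 0, 0], [0, 0, -1, 2, 0, -1, 0], [0, 0, 0, 0, 2, -1, 0], [0, 0, 0, -1, -1, 2, -1], [0, 0, 0, 0, 0, -1, 2]].
All simple roots have the same length, so the diagram is simply laced. The associated Dynkin diagram is a chain of 5 nodes with a fork of two nodes at one end (D_7), so the type is D_7 (the algebra so(14)).

D_7 (so(14))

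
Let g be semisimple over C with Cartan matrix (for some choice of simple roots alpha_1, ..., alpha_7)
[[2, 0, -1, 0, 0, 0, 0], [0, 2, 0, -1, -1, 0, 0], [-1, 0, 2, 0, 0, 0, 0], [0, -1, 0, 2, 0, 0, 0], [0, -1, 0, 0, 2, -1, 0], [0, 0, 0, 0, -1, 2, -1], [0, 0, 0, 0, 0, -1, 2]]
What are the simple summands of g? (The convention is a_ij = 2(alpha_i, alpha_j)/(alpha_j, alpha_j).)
The diagram associated to this matrix has two connected components: the simple roots {alpha_1, alpha_3} form a chain of 2 nodes with single edges (A_2), and {alpha_2, alpha_4, alpha_5, alpha_6, alpha_7} form a chain of 5 nodes with single edges (A_5). A semisimple Lie algebra decomposes uniquely as the direct sum of simple ideals, one per connected component of its Dynkin diagram, so g ≅ A_2 ⊕ A_5 (dimension 8 + 35 = 43).

type A_2 + type A_5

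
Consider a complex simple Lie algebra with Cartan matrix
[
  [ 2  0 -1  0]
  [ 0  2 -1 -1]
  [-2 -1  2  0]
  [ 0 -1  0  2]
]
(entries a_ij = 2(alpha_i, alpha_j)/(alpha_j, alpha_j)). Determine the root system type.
The matrix has rank 4 with 2's on the diagonal. Reading the off-diagonal entries as Dynkin edges (a single edge where a_ij = a_ji = -1; a double or triple edge where a_ij * a_ji = 2 or 3), the diagram is a chain of 4 nodes with a double edge at one end; the terminal node there is the unique short simple root (B_4). One simple-root ordering that puts it in standard form is (alpha_4, alpha_2, alpha_3, alpha_1). So the algebra is type B_4, i.e. so(9).

B_4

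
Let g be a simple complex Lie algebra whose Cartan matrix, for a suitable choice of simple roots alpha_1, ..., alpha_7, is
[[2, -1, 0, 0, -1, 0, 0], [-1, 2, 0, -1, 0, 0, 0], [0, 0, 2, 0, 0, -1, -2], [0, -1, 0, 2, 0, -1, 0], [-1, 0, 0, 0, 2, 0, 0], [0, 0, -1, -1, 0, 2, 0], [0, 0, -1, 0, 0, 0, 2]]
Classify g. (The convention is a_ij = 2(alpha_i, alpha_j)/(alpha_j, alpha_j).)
The matrix has rank 7 with 2's on the diagonal. Reading the off-diagonal entries as Dynkin edges (a single edge where a_ij = a_ji = -1; a double or triple edge where a_ij * a_ji = 2 or 3), the diagram is a chain of 7 nodes with a double edge at one end; the terminal node there is the unique short simple root (B_7). One simple-root ordering that puts it in standard form is (alpha_5, alpha_1, alpha_2, alpha_4, alpha_6, alpha_3, alpha_7). So the algebra is type B_7, i.e. so(15).

B_7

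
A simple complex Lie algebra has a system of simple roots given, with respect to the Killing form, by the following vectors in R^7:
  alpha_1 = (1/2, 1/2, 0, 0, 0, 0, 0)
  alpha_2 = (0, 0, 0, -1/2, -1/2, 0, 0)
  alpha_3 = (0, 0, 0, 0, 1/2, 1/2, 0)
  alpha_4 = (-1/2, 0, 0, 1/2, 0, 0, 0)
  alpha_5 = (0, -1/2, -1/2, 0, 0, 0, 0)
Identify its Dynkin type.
A_5 (sl(6))

Compute the Cartan integers a_ij = 2(alpha_i, alpha_j)/(alpha_j, alpha_j); the resulting 5x5 Cartan matrix is
[[2, 0, 0, -1, -1], [0, 2, -1, -1, 0], [0, -1, 2, 0, 0], [-1, -1, 0, 2, 0], [-1, 0, 0, 0, 2]].
All simple roots have the same length, so the diagram is simply laced. The associated Dynkin diagram is a chain of 5 nodes with single edges (A_5), so the type is A_5 (the algebra sl(6)).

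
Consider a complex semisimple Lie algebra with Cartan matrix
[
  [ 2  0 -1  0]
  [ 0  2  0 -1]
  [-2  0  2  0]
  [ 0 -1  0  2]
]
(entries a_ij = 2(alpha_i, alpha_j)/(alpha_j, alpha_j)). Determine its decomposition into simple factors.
The diagram associated to this matrix has two connected components: the simple roots {alpha_2, alpha_4} form a chain of 2 nodes with single edges (A_2), and {alpha_1, alpha_3} form a chain of 2 nodes with a double edge at one end; the terminal node there is the unique short simple root (B_2). A semisimple Lie algebra decomposes uniquely as the direct sum of simple ideals, one per connected component of its Dynkin diagram, so g ≅ A_2 ⊕ B_2 (dimension 8 + 10 = 18).

type A_2 ⊕ type B_2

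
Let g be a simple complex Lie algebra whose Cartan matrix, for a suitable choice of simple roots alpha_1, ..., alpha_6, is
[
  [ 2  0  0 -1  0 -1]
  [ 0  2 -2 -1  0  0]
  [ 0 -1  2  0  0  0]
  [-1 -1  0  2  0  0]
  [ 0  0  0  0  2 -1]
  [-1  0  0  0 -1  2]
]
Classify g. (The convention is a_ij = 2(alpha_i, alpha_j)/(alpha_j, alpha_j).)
B_6 (so(13))

The matrix has rank 6 with 2's on the diagonal. Reading the off-diagonal entries as Dynkin edges (a single edge where a_ij = a_ji = -1; a double or triple edge where a_ij * a_ji = 2 or 3), the diagram is a chain of 6 nodes with a double edge at one end; the terminal node there is the unique short simple root (B_6). One simple-root ordering that puts it in standard form is (alpha_5, alpha_6, alpha_1, alpha_4, alpha_2, alpha_3). So the algebra is type B_6, i.e. so(13).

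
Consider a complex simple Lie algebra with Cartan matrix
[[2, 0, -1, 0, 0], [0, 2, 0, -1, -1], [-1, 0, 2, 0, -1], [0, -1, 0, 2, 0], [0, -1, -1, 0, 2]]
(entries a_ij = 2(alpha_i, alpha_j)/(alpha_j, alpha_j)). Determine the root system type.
type A_5

The matrix has rank 5 with 2's on the diagonal. Reading the off-diagonal entries as Dynkin edges (a single edge where a_ij = a_ji = -1; a double or triple edge where a_ij * a_ji = 2 or 3), the diagram is a chain of 5 nodes with single edges (A_5). One simple-root ordering that puts it in standard form is (alpha_1, alpha_3, alpha_5, alpha_2, alpha_4). So the algebra is type A_5, i.e. sl(6).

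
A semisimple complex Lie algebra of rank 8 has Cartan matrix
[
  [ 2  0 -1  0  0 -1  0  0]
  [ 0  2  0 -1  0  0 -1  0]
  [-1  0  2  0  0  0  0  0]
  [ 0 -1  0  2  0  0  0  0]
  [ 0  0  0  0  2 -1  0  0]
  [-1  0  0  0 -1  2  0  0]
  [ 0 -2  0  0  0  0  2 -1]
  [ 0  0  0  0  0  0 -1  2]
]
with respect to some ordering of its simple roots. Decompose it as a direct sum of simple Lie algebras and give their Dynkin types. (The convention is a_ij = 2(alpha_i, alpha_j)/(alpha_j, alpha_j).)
The diagram associated to this matrix has two connected components: the simple roots {alpha_1, alpha_3, alpha_5, alpha_6} form a chain of 4 nodes with single edges (A_4), and {alpha_2, alpha_4, alpha_7, alpha_8} form a chain of 4 nodes with a double edge between the middle two (F_4). A semisimple Lie algebra decomposes uniquely as the direct sum of simple ideals, one per connected component of its Dynkin diagram, so g ≅ A_4 ⊕ F_4 (dimension 24 + 52 = 76).

A4 ⊕ F4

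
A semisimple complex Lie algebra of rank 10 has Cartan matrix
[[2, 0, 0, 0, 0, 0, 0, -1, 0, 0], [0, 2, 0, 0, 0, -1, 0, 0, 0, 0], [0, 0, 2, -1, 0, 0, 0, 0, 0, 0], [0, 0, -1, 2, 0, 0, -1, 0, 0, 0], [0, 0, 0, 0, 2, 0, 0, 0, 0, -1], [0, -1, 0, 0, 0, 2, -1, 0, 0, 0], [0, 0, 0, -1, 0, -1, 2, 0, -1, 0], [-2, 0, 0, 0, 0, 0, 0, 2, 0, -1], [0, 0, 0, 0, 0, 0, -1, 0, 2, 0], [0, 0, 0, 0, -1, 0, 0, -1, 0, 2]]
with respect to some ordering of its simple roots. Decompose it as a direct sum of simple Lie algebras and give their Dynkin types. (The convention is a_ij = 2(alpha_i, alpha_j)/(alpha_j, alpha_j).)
B_4 (so(9)) ⊕ E_6

The diagram associated to this matrix has two connected components: the simple roots {alpha_1, alpha_5, alpha_8, alpha_10} form a chain of 4 nodes with a double edge at one end; the terminal node there is the unique short simple root (B_4), and {alpha_2, alpha_3, alpha_4, alpha_6, alpha_7, alpha_9} form a chain of 5 nodes with one extra node attached to the third node from one end (E_6). A semisimple Lie algebra decomposes uniquely as the direct sum of simple ideals, one per connected component of its Dynkin diagram, so g ≅ B_4 ⊕ E_6 (dimension 36 + 78 = 114).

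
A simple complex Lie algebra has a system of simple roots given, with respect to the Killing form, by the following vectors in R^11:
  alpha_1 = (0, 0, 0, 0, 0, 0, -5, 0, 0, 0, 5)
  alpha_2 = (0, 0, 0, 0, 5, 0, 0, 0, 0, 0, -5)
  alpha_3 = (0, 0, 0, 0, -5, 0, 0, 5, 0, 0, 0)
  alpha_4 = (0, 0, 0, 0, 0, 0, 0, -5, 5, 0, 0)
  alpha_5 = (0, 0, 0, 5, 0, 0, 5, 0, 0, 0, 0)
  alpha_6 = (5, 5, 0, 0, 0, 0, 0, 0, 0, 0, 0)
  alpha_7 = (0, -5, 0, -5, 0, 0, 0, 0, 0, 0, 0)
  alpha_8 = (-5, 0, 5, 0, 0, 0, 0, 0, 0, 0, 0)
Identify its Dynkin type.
type A_8

Compute the Cartan integers a_ij = 2(alpha_i, alpha_j)/(alpha_j, alpha_j); the resulting 8x8 Cartan matrix is
[[2, -1, 0, 0, -1, 0, 0, 0], [-1, 2, -1, 0, 0, 0, 0, 0], [0, -1, 2, -1, 0, 0, 0, 0], [0, 0, -1, 2, 0, 0, 0, 0], [-1, 0, 0, 0, 2, 0, -1, 0], [0, 0, 0, 0, 0, 2, -1, -1], [0, 0, 0, 0, -1, -1, 2, 0], [0, 0, 0, 0, 0, -1, 0, 2]].
All simple roots have the same length, so the diagram is simply laced. The associated Dynkin diagram is a chain of 8 nodes with single edges (A_8), so the type is A_8 (the algebra sl(9)).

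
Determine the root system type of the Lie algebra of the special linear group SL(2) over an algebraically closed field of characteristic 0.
A1

This is sl(2), which has dimension 2^2 - 1 = 3 and rank 2 - 1 = 1 (a Cartan subalgebra is the diagonal traceless matrices). In the classification of classical Lie algebras, the special linear algebra sl(n+1) has type A_n; here n = 1, so the Dynkin diagram is a chain of 1 nodes with single edges (A_1). Hence the type is A_1.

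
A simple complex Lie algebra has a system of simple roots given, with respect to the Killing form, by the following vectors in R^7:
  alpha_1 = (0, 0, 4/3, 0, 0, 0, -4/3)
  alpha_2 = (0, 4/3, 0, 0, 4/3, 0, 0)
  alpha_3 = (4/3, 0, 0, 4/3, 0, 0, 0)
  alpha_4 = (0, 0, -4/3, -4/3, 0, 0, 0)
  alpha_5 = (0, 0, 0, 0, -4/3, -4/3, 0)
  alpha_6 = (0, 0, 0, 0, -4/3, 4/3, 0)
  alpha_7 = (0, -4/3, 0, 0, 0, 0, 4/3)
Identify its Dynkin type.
type D_7

Compute the Cartan integers a_ij = 2(alpha_i, alpha_j)/(alpha_j, alpha_j); the resulting 7x7 Cartan matrix is
[[2, 0, 0, -1, 0, 0, -1], [0, 2, 0, 0, -1, -1, -1], [0, 0, 2, -1, 0, 0, 0], [-1, 0, -1, 2, 0, 0, 0], [0, -1, 0, 0, 2, 0, 0], [0, -1, 0, 0, 0, 2, 0], [-1, -1, 0, 0, 0, 0, 2]].
All simple roots have the same length, so the diagram is simply laced. The associated Dynkin diagram is a chain of 5 nodes with a fork of two nodes at one end (D_7), so the type is D_7 (the algebra so(14)).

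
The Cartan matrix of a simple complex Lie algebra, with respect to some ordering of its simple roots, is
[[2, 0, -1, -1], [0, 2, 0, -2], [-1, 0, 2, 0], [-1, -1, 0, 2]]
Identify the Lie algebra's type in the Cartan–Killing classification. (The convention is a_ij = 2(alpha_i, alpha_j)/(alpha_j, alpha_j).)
The matrix has rank 4 with 2's on the diagonal. Reading the off-diagonal entries as Dynkin edges (a single edge where a_ij = a_ji = -1; a double or triple edge where a_ij * a_ji = 2 or 3), the diagram is a chain of 4 nodes with a double edge at one end; the terminal node there is the unique long simple root (C_4). One simple-root ordering that puts it in standard form is (alpha_3, alpha_1, alpha_4, alpha_2). So the algebra is type C_4, i.e. sp(8).

type C_4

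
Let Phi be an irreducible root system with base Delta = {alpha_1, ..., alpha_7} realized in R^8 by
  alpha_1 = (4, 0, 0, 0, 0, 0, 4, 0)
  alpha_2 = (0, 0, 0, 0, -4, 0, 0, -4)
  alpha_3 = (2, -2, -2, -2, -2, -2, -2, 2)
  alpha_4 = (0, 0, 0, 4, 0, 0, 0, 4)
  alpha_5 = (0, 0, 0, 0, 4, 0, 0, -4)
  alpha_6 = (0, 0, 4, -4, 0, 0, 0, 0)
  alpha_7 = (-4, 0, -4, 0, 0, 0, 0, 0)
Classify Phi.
type E_7

Compute the Cartan integers a_ij = 2(alpha_i, alpha_j)/(alpha_j, alpha_j); the resulting 7x7 Cartan matrix is
[[2, 0, 0, 0, 0, 0, -1], [0, 2, 0, -1, 0, 0, 0], [0, 0, 2, 0, -1, 0, 0], [0, -1, 0, 2, -1, -1, 0], [0, 0, -1, -1, 2, 0, 0], [0, 0, 0, -1, 0, 2, -1], [-1, 0, 0, 0, 0, -1, 2]].
All simple roots have the same length, so the diagram is simply laced. The associated Dynkin diagram is a chain of 6 nodes with one extra node attached to the third node from one end (E_7), so the type is E_7.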